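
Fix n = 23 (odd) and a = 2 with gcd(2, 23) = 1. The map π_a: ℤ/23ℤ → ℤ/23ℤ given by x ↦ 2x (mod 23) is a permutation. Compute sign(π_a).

Trace 8: π^k(8) = [8, 16, 9, 18, 13, 3, 6] for k=0..6.
Cycle lengths of π_2 on ℤ/23ℤ: [11, 11, 1]; 3 cycles in total.
With 3 cycles on 23 points, sign = (−1)^{23−3} = +1.

+1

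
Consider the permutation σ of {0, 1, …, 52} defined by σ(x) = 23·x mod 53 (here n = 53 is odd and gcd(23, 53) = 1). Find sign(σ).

-1

Trace 52: π^k(52) = [52, 30, 1, 23] for k=0..3.
Cycle lengths of π_23 on ℤ/53ℤ: [4, 4, 4, 4, 4, 4, 4, 4, 4, 4, 4, 4, 4, 1]; 14 cycles in total.
14 cycles on 53: each ℓ→(−1)^(ℓ−1), product (−1)^39 = -1.
Via Zolotarev, sign(π_{23}) = (23|53) = -1.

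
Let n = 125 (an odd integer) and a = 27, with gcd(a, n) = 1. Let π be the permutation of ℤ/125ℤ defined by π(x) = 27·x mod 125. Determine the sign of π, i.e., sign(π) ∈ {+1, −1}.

Start at x=88: 88 → 1 → 27 → 104 → 58 → 66 → 32 → … (one orbit).
π_27 has 4 disjoint cycles with lengths [100, 20, 4, 1] on {0,…,124}.
4 cycles on 125: each ℓ→(−1)^(ℓ−1), product (−1)^121 = -1.

-1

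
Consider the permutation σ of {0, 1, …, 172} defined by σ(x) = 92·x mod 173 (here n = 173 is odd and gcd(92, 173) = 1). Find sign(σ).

+1

Orbit of 55 under x↦92x: [55, 43, 150, 133, 126, 1, 92]… (length divides ord_173(92)).
π_92 has 3 disjoint cycles with lengths [86, 86, 1] on {0,…,172}.
n − c = 173 − 3 = 170; sign = (−1)^170 = +1.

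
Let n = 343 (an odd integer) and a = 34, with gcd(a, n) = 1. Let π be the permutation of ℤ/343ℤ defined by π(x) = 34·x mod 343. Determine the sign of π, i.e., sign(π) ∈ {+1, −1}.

Start at x=223: 223 → 36 → 195 → 113 → 69 → 288 → 188 → … (one orbit).
π_34 has 10 disjoint cycles with lengths [98, 98, 98, 14, 14, 14, 2, 2, 2, 1] on {0,…,342}.
With 10 cycles on 343 points, sign = (−1)^{343−10} = -1.
The Jacobi symbol (34|343) = -1 (Zolotarev) agrees.

-1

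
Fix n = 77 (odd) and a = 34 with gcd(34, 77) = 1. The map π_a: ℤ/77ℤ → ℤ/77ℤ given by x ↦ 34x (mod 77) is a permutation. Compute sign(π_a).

-1

Trace 34: π^k(34) = [34, 1] for k=0..1.
Cycle lengths of π_34 on ℤ/77ℤ: [2, 2, 2, 2, 2, 2, 2, 2, 2, 2, 2, 2, 2, 2, 2, 2, 2, 2, 2, 2, 2, 2, 2, 2, 2, 2, 2, 2, 2, 2, 2, 2, 2, 1, 1, 1, 1, 1, 1, 1, 1, 1, 1, 1]; 44 cycles in total.
44 cycles on 77: each ℓ→(−1)^(ℓ−1), product (−1)^33 = -1.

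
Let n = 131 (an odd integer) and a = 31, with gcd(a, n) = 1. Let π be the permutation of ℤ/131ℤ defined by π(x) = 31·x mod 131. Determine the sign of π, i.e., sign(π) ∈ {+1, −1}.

-1

Orbit of 20 under x↦31x: [20, 96, 94, 32, 75, 98, 25]… (length divides ord_131(31)).
The orbit structure of x ↦ 31x mod 131: 2 orbits of sizes [130, 1].
2 cycles on 131: each ℓ→(−1)^(ℓ−1), product (−1)^129 = -1.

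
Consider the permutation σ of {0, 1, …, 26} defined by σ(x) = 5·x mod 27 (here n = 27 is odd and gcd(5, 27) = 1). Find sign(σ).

-1

Trace 11: π^k(11) = [11, 1, 5, 25, 17, 4, 20] for k=0..6.
Cycle lengths of π_5 on ℤ/27ℤ: [18, 6, 2, 1]; 4 cycles in total.
4 cycles on 27: each ℓ→(−1)^(ℓ−1), product (−1)^23 = -1.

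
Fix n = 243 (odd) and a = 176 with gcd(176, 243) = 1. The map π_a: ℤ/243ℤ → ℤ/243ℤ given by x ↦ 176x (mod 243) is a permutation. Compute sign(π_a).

Trace 16: π^k(16) = [16, 143, 139, 164, 190, 149, 223] for k=0..6.
6 cycles of lengths [162, 54, 18, 6, 2, 1].
sign(π) = (−1)^{n − #cycles} = (−1)^{243−6} = (−1)^237 = -1.
Zolotarev: (176|243) = -1, matching the cycle-count sign.

-1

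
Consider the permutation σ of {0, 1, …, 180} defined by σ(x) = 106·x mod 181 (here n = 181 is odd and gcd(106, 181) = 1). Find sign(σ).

Trace 142: π^k(142) = [142, 29, 178, 44, 139, 73, 136] for k=0..6.
Cycle lengths of π_106 on ℤ/181ℤ: [90, 90, 1]; 3 cycles in total.
sign(π) = (−1)^{n − #cycles} = (−1)^{181−3} = (−1)^178 = +1.

+1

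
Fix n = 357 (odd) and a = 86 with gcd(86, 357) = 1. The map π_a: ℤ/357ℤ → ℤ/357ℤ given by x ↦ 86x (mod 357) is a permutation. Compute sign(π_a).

-1

Orbit of 239 under x↦86x: [239, 205, 137, 1, 86, 256]… (length divides ord_357(86)).
Decompose π into cycles: lengths [6, 6, 6, 6, 6, 6, 6, 6, 6, 6, 6, 6, 6, 6, 6, 6, 6, 6, 6, 6, 6, 6, 6, 6, 6, 6, 6, 6, 6, 6, 6, 6, 6, 6, 3, 3, 3, 3, 3, 3, 3, 3, 3, 3, 3, 3, 3, 3, 3, 3, 3, 3, 3, 3, 3, 3, 3, 3, 3, 3, 3, 3, 3, 3, 3, 3, 3, 3, 2, 2, 2, 2, 2, 2, 2, 2, 2, 2, 2, 2, 2, 2, 2, 2, 2, 1, 1, 1, 1, 1, 1, 1, 1, 1, 1, 1, 1, 1, 1, 1, 1, 1] (102 cycles, including the fixed point 0).
sign(π) = (−1)^{n − #cycles} = (−1)^{357−102} = (−1)^255 = -1.
Zolotarev: (86|357) = -1, matching the cycle-count sign.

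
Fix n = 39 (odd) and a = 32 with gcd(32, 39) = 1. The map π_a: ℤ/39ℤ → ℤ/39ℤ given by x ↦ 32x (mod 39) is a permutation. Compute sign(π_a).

Start at x=16: 16 → 5 → 4 → 11 → 1 → 32 → 10 → … (one orbit).
π_32 has 5 disjoint cycles with lengths [12, 12, 12, 2, 1] on {0,…,38}.
With 5 cycles on 39 points, sign = (−1)^{39−5} = +1.
Zolotarev: (32|39) = +1, matching the cycle-count sign.

+1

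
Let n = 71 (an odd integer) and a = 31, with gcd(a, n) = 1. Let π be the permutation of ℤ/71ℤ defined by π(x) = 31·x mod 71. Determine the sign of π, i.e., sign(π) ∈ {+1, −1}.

Start at x=2: 2 → 62 → 5 → 13 → 48 → 68 → 49 → … (one orbit).
Cycle lengths of π_31 on ℤ/71ℤ: [70, 1]; 2 cycles in total.
Σ(ℓ_i−1) = 71−2 = 69; sign = (−1)^69 = -1.
Check: (31/71) = -1 by Zolotarev.

-1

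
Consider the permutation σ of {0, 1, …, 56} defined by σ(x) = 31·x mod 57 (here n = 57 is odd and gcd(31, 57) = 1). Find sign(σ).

Trace 31: π^k(31) = [31, 49, 37, 7, 46, 1] for k=0..5.
The orbit structure of x ↦ 31x mod 57: 12 orbits of sizes [6, 6, 6, 6, 6, 6, 6, 6, 6, 1, 1, 1].
12 cycles on 57: each ℓ→(−1)^(ℓ−1), product (−1)^45 = -1.
Check: (31/57) = -1 by Zolotarev.

-1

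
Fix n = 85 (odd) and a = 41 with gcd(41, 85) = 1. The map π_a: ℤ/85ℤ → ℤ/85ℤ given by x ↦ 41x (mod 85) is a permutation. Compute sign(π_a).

-1

Trace 6: π^k(6) = [6, 76, 56, 1, 41, 66, 71] for k=0..6.
Cycle lengths of π_41 on ℤ/85ℤ: [16, 16, 16, 16, 16, 1, 1, 1, 1, 1]; 10 cycles in total.
With 10 cycles on 85 points, sign = (−1)^{85−10} = -1.
The Jacobi symbol (41|85) = -1 (Zolotarev) agrees.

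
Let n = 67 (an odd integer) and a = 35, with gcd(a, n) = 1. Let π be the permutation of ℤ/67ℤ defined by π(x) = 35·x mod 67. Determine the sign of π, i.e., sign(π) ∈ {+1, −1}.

+1

Start at x=55: 55 → 49 → 40 → 60 → 23 → 1 → 35 → … (one orbit).
Cycle type of π: 33×2 + 1; total 3 cycles.
3 cycles on 67: each ℓ→(−1)^(ℓ−1), product (−1)^64 = +1.
Zolotarev: (35|67) = +1, matching the cycle-count sign.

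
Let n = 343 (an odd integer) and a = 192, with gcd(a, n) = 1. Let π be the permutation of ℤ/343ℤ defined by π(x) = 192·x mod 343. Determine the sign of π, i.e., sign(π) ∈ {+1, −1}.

Start at x=26: 26 → 190 → 122 → 100 → 335 → 179 → 68 → … (one orbit).
The orbit structure of x ↦ 192x mod 343: 4 orbits of sizes [294, 42, 6, 1].
343 − 4 = 339 transpositions; sign(π) = (−1)^339 = -1.
Check: (192/343) = -1 by Zolotarev.

-1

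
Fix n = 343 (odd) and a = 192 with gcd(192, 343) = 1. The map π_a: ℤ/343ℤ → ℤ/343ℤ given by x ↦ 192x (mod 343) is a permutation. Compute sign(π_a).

Orbit of 193 under x↦192x: [193, 12, 246, 241, 310, 181, 109]… (length divides ord_343(192)).
4 cycles of lengths [294, 42, 6, 1].
343 − 4 = 339 transpositions; sign(π) = (−1)^339 = -1.
Check: (192/343) = -1 by Zolotarev.

-1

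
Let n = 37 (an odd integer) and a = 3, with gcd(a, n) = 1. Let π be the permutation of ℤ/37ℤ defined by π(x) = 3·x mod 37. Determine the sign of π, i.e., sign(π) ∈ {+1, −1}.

+1

Start at x=28: 28 → 10 → 30 → 16 → 11 → 33 → 25 → … (one orbit).
Decompose π into cycles: lengths [18, 18, 1] (3 cycles, including the fixed point 0).
Σ(ℓ_i−1) = 37−3 = 34; sign = (−1)^34 = +1.
Via Zolotarev, sign(π_{3}) = (3|37) = +1.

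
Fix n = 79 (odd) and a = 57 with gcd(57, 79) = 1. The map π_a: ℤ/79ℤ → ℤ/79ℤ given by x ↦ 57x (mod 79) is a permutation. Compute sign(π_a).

Start at x=27: 27 → 38 → 33 → 64 → 14 → 8 → 61 → … (one orbit).
π_57 has 4 disjoint cycles with lengths [26, 26, 26, 1] on {0,…,78}.
Σ(ℓ_i−1) = 79−4 = 75; sign = (−1)^75 = -1.

-1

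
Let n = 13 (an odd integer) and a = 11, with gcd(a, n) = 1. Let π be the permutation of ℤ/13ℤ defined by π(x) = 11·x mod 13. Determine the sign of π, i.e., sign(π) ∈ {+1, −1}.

Orbit of 3 under x↦11x: [3, 7, 12, 2, 9, 8, 10]… (length divides ord_13(11)).
π_11 has 2 disjoint cycles with lengths [12, 1] on {0,…,12}.
sign(π) = (−1)^{n − #cycles} = (−1)^{13−2} = (−1)^11 = -1.
(11|13)_J = -1 (Zolotarev's lemma cross-check).

-1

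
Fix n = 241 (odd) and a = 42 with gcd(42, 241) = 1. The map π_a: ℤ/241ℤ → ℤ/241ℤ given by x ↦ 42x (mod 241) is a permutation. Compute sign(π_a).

-1

Orbit of 79 under x↦42x: [79, 185, 58, 26, 128, 74, 216]… (length divides ord_241(42)).
Decompose π into cycles: lengths [240, 1] (2 cycles, including the fixed point 0).
n − c = 241 − 2 = 239; sign = (−1)^239 = -1.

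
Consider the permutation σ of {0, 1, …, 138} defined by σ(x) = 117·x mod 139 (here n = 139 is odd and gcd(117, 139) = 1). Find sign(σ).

+1

Start at x=116: 116 → 89 → 127 → 125 → 30 → 35 → 64 → … (one orbit).
Cycle type of π: 69×2 + 1; total 3 cycles.
With 3 cycles on 139 points, sign = (−1)^{139−3} = +1.
Zolotarev: (117|139) = +1, matching the cycle-count sign.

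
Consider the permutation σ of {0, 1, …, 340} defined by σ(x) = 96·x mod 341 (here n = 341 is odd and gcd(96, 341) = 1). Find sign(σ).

+1

Trace 163: π^k(163) = [163, 303, 103, 340, 245, 332, 159] for k=0..6.
Decompose π into cycles: lengths [30, 30, 30, 30, 30, 30, 30, 30, 30, 30, 30, 10, 1] (13 cycles, including the fixed point 0).
13 cycles on 341: each ℓ→(−1)^(ℓ−1), product (−1)^328 = +1.
Check: (96/341) = +1 by Zolotarev.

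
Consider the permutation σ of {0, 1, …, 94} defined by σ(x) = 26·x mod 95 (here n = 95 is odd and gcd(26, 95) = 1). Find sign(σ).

+1

Start at x=11: 11 → 1 → 26 → 11 (one orbit).
π_26 has 35 disjoint cycles with lengths [3, 3, 3, 3, 3, 3, 3, 3, 3, 3, 3, 3, 3, 3, 3, 3, 3, 3, 3, 3, 3, 3, 3, 3, 3, 3, 3, 3, 3, 3, 1, 1, 1, 1, 1] on {0,…,94}.
35 cycles on 95: each ℓ→(−1)^(ℓ−1), product (−1)^60 = +1.
Zolotarev: (26|95) = +1, matching the cycle-count sign.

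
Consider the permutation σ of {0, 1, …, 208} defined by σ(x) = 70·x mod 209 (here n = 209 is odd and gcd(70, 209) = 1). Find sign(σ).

-1

Start at x=56: 56 → 158 → 192 → 64 → 91 → 100 → 103 → … (one orbit).
Decompose π into cycles: lengths [90, 90, 18, 5, 5, 1] (6 cycles, including the fixed point 0).
n − c = 209 − 6 = 203; sign = (−1)^203 = -1.
Via Zolotarev, sign(π_{70}) = (70|209) = -1.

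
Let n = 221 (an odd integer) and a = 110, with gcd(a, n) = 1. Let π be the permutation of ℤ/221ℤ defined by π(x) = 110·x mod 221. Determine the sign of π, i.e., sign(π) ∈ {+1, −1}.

-1

Orbit of 93 under x↦110x: [93, 64, 189, 16, 213, 4, 219]… (length divides ord_221(110)).
The orbit structure of x ↦ 110x mod 221: 12 orbits of sizes [24, 24, 24, 24, 24, 24, 24, 24, 12, 8, 8, 1].
sign(π) = (−1)^{n − #cycles} = (−1)^{221−12} = (−1)^209 = -1.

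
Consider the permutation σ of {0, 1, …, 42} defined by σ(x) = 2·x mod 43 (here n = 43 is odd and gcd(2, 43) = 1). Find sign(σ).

-1

Trace 41: π^k(41) = [41, 39, 35, 27, 11, 22, 1] for k=0..6.
Decompose π into cycles: lengths [14, 14, 14, 1] (4 cycles, including the fixed point 0).
4 cycles on 43: each ℓ→(−1)^(ℓ−1), product (−1)^39 = -1.
Check: (2/43) = -1 by Zolotarev.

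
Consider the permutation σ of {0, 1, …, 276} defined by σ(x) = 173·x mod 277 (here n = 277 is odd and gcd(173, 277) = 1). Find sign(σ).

-1

Orbit of 132 under x↦173x: [132, 122, 54, 201, 148, 120, 262]… (length divides ord_277(173)).
The orbit structure of x ↦ 173x mod 277: 4 orbits of sizes [92, 92, 92, 1].
Σ(ℓ_i−1) = 277−4 = 273; sign = (−1)^273 = -1.
The Jacobi symbol (173|277) = -1 (Zolotarev) agrees.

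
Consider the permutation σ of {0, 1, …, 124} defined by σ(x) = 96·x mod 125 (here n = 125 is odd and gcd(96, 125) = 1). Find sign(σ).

Trace 26: π^k(26) = [26, 121, 116, 11, 56, 1, 96] for k=0..6.
π_96 has 13 disjoint cycles with lengths [25, 25, 25, 25, 5, 5, 5, 5, 1, 1, 1, 1, 1] on {0,…,124}.
With 13 cycles on 125 points, sign = (−1)^{125−13} = +1.
Via Zolotarev, sign(π_{96}) = (96|125) = +1.

+1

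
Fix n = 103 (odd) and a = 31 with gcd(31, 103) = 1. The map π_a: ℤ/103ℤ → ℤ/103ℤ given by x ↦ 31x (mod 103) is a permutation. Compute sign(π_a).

Start at x=93: 93 → 102 → 72 → 69 → 79 → 80 → 8 → … (one orbit).
4 cycles of lengths [34, 34, 34, 1].
n − c = 103 − 4 = 99; sign = (−1)^99 = -1.

-1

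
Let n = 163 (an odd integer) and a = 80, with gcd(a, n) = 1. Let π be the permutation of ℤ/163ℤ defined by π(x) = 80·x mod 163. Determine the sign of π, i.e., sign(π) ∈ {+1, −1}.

Start at x=57: 57 → 159 → 6 → 154 → 95 → 102 → 10 → … (one orbit).
Decompose π into cycles: lengths [162, 1] (2 cycles, including the fixed point 0).
sign(π) = (−1)^{n − #cycles} = (−1)^{163−2} = (−1)^161 = -1.
Via Zolotarev, sign(π_{80}) = (80|163) = -1.

-1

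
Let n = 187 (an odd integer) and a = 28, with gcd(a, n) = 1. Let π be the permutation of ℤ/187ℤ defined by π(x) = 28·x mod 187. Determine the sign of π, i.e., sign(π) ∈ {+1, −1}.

Orbit of 54 under x↦28x: [54, 16, 74, 15, 46, 166, 160]… (length divides ord_187(28)).
π_28 has 5 disjoint cycles with lengths [80, 80, 16, 10, 1] on {0,…,186}.
n − c = 187 − 5 = 182; sign = (−1)^182 = +1.

+1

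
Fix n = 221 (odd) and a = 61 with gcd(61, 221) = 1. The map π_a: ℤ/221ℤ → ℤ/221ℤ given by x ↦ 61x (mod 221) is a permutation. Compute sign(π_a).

Trace 146: π^k(146) = [146, 66, 48, 55, 40, 9, 107] for k=0..6.
10 cycles of lengths [48, 48, 48, 48, 16, 3, 3, 3, 3, 1].
221 − 10 = 211 transpositions; sign(π) = (−1)^211 = -1.

-1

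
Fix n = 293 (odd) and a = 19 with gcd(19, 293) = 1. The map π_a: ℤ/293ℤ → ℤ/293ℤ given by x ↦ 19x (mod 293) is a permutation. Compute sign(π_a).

Trace 45: π^k(45) = [45, 269, 130, 126, 50, 71, 177] for k=0..6.
π_19 has 2 disjoint cycles with lengths [292, 1] on {0,…,292}.
2 cycles on 293: each ℓ→(−1)^(ℓ−1), product (−1)^291 = -1.
Via Zolotarev, sign(π_{19}) = (19|293) = -1.

-1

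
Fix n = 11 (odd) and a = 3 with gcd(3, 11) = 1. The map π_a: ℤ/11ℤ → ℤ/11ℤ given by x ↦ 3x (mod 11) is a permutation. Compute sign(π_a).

+1

Trace 9: π^k(9) = [9, 5, 4, 1, 3] for k=0..4.
Cycle type of π: 5×2 + 1; total 3 cycles.
Σ(ℓ_i−1) = 11−3 = 8; sign = (−1)^8 = +1.
Zolotarev: (3|11) = +1, matching the cycle-count sign.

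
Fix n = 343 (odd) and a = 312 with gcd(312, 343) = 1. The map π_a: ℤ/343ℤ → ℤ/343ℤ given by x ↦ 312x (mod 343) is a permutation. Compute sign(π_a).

Orbit of 67 under x↦312x: [67, 324, 246, 263, 79, 295, 116]… (length divides ord_343(312)).
Cycle type of π: 21×14 + 3×16 + 1; total 31 cycles.
n − c = 343 − 31 = 312; sign = (−1)^312 = +1.
The Jacobi symbol (312|343) = +1 (Zolotarev) agrees.

+1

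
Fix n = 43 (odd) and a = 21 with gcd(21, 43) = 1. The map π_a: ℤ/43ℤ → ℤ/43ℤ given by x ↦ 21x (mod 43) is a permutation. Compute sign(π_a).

Start at x=11: 11 → 16 → 35 → 4 → 41 → 1 → 21 → 11 (one orbit).
7 cycles of lengths [7, 7, 7, 7, 7, 7, 1].
43 − 7 = 36 transpositions; sign(π) = (−1)^36 = +1.
(21|43)_J = +1 (Zolotarev's lemma cross-check).

+1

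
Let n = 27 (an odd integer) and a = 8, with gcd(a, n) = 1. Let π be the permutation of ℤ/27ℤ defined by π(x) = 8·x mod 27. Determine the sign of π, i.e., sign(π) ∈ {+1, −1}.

-1

Trace 8: π^k(8) = [8, 10, 26, 19, 17, 1] for k=0..5.
The orbit structure of x ↦ 8x mod 27: 8 orbits of sizes [6, 6, 6, 2, 2, 2, 2, 1].
Σ(ℓ_i−1) = 27−8 = 19; sign = (−1)^19 = -1.
(8|27)_J = -1 (Zolotarev's lemma cross-check).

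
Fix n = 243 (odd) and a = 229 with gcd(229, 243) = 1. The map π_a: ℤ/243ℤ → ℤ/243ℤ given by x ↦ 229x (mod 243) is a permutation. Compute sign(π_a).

+1

Trace 4: π^k(4) = [4, 187, 55, 202, 88, 226, 238] for k=0..6.
Cycle lengths of π_229 on ℤ/243ℤ: [81, 81, 27, 27, 9, 9, 3, 3, 1, 1, 1]; 11 cycles in total.
Σ(ℓ_i−1) = 243−11 = 232; sign = (−1)^232 = +1.
Check: (229/243) = +1 by Zolotarev.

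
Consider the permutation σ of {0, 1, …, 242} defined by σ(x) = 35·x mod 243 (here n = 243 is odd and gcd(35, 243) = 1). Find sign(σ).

Start at x=37: 37 → 80 → 127 → 71 → 55 → 224 → 64 → … (one orbit).
π_35 has 14 disjoint cycles with lengths [54, 54, 54, 18, 18, 18, 6, 6, 6, 2, 2, 2, 2, 1] on {0,…,242}.
Σ(ℓ_i−1) = 243−14 = 229; sign = (−1)^229 = -1.

-1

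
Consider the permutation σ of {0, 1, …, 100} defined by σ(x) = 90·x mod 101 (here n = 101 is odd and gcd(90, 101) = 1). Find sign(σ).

Orbit of 94 under x↦90x: [94, 77, 62, 25, 28, 96, 55]… (length divides ord_101(90)).
π_90 has 2 disjoint cycles with lengths [100, 1] on {0,…,100}.
sign(π) = (−1)^{n − #cycles} = (−1)^{101−2} = (−1)^99 = -1.

-1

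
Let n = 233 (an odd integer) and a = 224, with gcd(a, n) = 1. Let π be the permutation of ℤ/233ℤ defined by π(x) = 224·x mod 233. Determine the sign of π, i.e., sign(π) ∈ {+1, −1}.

Trace 85: π^k(85) = [85, 167, 128, 13, 116, 121, 76] for k=0..6.
3 cycles of lengths [116, 116, 1].
233 − 3 = 230 transpositions; sign(π) = (−1)^230 = +1.
The Jacobi symbol (224|233) = +1 (Zolotarev) agrees.

+1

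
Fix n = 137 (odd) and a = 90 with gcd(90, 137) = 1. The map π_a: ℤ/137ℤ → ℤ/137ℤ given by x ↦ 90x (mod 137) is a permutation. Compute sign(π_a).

-1

Trace 14: π^k(14) = [14, 27, 101, 48, 73, 131, 8] for k=0..6.
Cycle type of π: 136 + 1; total 2 cycles.
sign(π) = (−1)^{n − #cycles} = (−1)^{137−2} = (−1)^135 = -1.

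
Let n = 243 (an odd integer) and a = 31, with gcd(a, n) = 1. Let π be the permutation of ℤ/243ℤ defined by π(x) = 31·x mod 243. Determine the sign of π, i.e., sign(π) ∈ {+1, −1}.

+1

Trace 4: π^k(4) = [4, 124, 199, 94, 241, 181, 22] for k=0..6.
Cycle type of π: 81×2 + 27×2 + 9×2 + 3×2 + 1×3; total 11 cycles.
243 − 11 = 232 transpositions; sign(π) = (−1)^232 = +1.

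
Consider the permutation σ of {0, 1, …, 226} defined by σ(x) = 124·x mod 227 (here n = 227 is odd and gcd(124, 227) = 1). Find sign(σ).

Start at x=7: 7 → 187 → 34 → 130 → 3 → 145 → 47 → … (one orbit).
π_124 has 2 disjoint cycles with lengths [226, 1] on {0,…,226}.
sign(π) = (−1)^{n − #cycles} = (−1)^{227−2} = (−1)^225 = -1.
(124|227)_J = -1 (Zolotarev's lemma cross-check).

-1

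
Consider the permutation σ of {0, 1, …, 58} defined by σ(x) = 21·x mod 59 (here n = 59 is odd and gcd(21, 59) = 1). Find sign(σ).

Trace 53: π^k(53) = [53, 51, 9, 12, 16, 41, 35] for k=0..6.
3 cycles of lengths [29, 29, 1].
3 cycles on 59: each ℓ→(−1)^(ℓ−1), product (−1)^56 = +1.
Check: (21/59) = +1 by Zolotarev.

+1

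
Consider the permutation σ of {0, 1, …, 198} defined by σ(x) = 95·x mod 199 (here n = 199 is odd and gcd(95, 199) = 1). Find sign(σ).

-1

Trace 128: π^k(128) = [128, 21, 5, 77, 151, 17, 23] for k=0..6.
π_95 has 2 disjoint cycles with lengths [198, 1] on {0,…,198}.
sign(π) = (−1)^{n − #cycles} = (−1)^{199−2} = (−1)^197 = -1.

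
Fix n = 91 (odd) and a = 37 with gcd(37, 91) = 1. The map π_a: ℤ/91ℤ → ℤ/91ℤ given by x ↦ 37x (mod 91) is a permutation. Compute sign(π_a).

Start at x=23: 23 → 32 → 1 → 37 → 4 → 57 → 16 → … (one orbit).
10 cycles of lengths [12, 12, 12, 12, 12, 12, 12, 3, 3, 1].
Σ(ℓ_i−1) = 91−10 = 81; sign = (−1)^81 = -1.
Zolotarev: (37|91) = -1, matching the cycle-count sign.

-1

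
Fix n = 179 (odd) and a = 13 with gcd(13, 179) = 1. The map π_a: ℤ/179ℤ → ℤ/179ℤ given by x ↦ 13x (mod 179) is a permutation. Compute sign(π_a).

+1

Start at x=124: 124 → 1 → 13 → 169 → 49 → 100 → 47 → … (one orbit).
Cycle lengths of π_13 on ℤ/179ℤ: [89, 89, 1]; 3 cycles in total.
Σ(ℓ_i−1) = 179−3 = 176; sign = (−1)^176 = +1.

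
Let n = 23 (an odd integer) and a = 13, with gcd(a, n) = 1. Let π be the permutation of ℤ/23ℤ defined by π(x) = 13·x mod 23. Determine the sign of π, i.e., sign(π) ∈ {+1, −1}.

+1

Orbit of 4 under x↦13x: [4, 6, 9, 2, 3, 16, 1]… (length divides ord_23(13)).
Cycle lengths of π_13 on ℤ/23ℤ: [11, 11, 1]; 3 cycles in total.
n − c = 23 − 3 = 20; sign = (−1)^20 = +1.
The Jacobi symbol (13|23) = +1 (Zolotarev) agrees.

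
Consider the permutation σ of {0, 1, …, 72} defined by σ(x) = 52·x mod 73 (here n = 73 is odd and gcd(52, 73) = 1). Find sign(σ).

Start at x=10: 10 → 9 → 30 → 27 → 17 → 8 → 51 → … (one orbit).
π_52 has 4 disjoint cycles with lengths [24, 24, 24, 1] on {0,…,72}.
With 4 cycles on 73 points, sign = (−1)^{73−4} = -1.
The Jacobi symbol (52|73) = -1 (Zolotarev) agrees.

-1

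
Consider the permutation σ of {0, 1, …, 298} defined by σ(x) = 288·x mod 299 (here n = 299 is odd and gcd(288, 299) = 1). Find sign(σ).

Orbit of 71 under x↦288x: [71, 116, 219, 282, 187, 36, 202]… (length divides ord_299(288)).
Decompose π into cycles: lengths [132, 132, 12, 11, 11, 1] (6 cycles, including the fixed point 0).
n − c = 299 − 6 = 293; sign = (−1)^293 = -1.

-1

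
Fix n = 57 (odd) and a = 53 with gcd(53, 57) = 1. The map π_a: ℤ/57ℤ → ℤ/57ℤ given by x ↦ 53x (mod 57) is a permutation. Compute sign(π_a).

+1

Start at x=25: 25 → 14 → 1 → 53 → 16 → 50 → 28 → … (one orbit).
5 cycles of lengths [18, 18, 18, 2, 1].
With 5 cycles on 57 points, sign = (−1)^{57−5} = +1.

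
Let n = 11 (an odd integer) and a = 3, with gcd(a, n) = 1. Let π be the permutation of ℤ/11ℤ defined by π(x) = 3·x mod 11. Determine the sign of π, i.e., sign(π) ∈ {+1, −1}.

+1

Start at x=5: 5 → 4 → 1 → 3 → 9 → 5 (one orbit).
The orbit structure of x ↦ 3x mod 11: 3 orbits of sizes [5, 5, 1].
sign(π) = (−1)^{n − #cycles} = (−1)^{11−3} = (−1)^8 = +1.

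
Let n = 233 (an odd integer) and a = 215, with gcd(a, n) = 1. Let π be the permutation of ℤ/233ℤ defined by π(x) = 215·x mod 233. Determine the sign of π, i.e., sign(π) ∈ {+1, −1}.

Start at x=229: 229 → 72 → 102 → 28 → 195 → 218 → 37 → … (one orbit).
Decompose π into cycles: lengths [116, 116, 1] (3 cycles, including the fixed point 0).
233 − 3 = 230 transpositions; sign(π) = (−1)^230 = +1.
The Jacobi symbol (215|233) = +1 (Zolotarev) agrees.

+1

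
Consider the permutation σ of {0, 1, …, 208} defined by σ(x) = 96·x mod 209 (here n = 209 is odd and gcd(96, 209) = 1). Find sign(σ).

-1

Start at x=58: 58 → 134 → 115 → 172 → 1 → 96 → 20 → … (one orbit).
The orbit structure of x ↦ 96x mod 209: 38 orbits of sizes [10, 10, 10, 10, 10, 10, 10, 10, 10, 10, 10, 10, 10, 10, 10, 10, 10, 10, 10, 1, 1, 1, 1, 1, 1, 1, 1, 1, 1, 1, 1, 1, 1, 1, 1, 1, 1, 1].
38 cycles on 209: each ℓ→(−1)^(ℓ−1), product (−1)^171 = -1.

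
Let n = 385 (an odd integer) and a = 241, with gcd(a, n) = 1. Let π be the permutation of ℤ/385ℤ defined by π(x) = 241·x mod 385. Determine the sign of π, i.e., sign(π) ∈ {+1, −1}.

Trace 1: π^k(1) = [1, 241, 331, 76, 221, 131] for k=0..5.
85 cycles of lengths [6, 6, 6, 6, 6, 6, 6, 6, 6, 6, 6, 6, 6, 6, 6, 6, 6, 6, 6, 6, 6, 6, 6, 6, 6, 6, 6, 6, 6, 6, 6, 6, 6, 6, 6, 6, 6, 6, 6, 6, 6, 6, 6, 6, 6, 6, 6, 6, 6, 6, 6, 6, 6, 6, 6, 2, 2, 2, 2, 2, 2, 2, 2, 2, 2, 2, 2, 2, 2, 2, 2, 2, 2, 2, 2, 2, 2, 2, 2, 2, 1, 1, 1, 1, 1].
85 cycles on 385: each ℓ→(−1)^(ℓ−1), product (−1)^300 = +1.

+1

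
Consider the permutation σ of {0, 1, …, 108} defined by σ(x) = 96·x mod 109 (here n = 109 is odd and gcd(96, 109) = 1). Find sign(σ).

-1

Orbit of 72 under x↦96x: [72, 45, 69, 84, 107, 26, 98]… (length divides ord_109(96)).
Decompose π into cycles: lengths [108, 1] (2 cycles, including the fixed point 0).
2 cycles on 109: each ℓ→(−1)^(ℓ−1), product (−1)^107 = -1.
Via Zolotarev, sign(π_{96}) = (96|109) = -1.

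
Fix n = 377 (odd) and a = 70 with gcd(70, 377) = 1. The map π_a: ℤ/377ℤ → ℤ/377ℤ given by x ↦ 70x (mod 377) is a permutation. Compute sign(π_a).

Orbit of 376 under x↦70x: [376, 307, 1, 70]… (length divides ord_377(70)).
Decompose π into cycles: lengths [4, 4, 4, 4, 4, 4, 4, 4, 4, 4, 4, 4, 4, 4, 4, 4, 4, 4, 4, 4, 4, 4, 4, 4, 4, 4, 4, 4, 4, 4, 4, 4, 4, 4, 4, 4, 4, 4, 4, 4, 4, 4, 4, 4, 4, 4, 4, 4, 4, 4, 4, 4, 4, 4, 4, 4, 4, 4, 4, 4, 4, 4, 4, 4, 4, 4, 4, 4, 4, 4, 4, 4, 4, 4, 4, 4, 4, 4, 4, 4, 4, 4, 4, 4, 4, 4, 4, 4, 4, 4, 4, 4, 4, 4, 1] (95 cycles, including the fixed point 0).
377 − 95 = 282 transpositions; sign(π) = (−1)^282 = +1.
Via Zolotarev, sign(π_{70}) = (70|377) = +1.

+1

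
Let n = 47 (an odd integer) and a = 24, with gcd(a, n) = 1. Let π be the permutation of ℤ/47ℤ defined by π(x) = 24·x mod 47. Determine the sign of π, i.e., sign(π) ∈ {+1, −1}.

Orbit of 17 under x↦24x: [17, 32, 16, 8, 4, 2, 1]… (length divides ord_47(24)).
Decompose π into cycles: lengths [23, 23, 1] (3 cycles, including the fixed point 0).
47 − 3 = 44 transpositions; sign(π) = (−1)^44 = +1.
(24|47)_J = +1 (Zolotarev's lemma cross-check).

+1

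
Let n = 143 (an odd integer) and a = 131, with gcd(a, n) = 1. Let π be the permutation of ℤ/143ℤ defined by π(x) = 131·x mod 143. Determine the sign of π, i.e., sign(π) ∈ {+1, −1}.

Orbit of 1 under x↦131x: [1, 131]… (length divides ord_143(131)).
78 cycles of lengths [2, 2, 2, 2, 2, 2, 2, 2, 2, 2, 2, 2, 2, 2, 2, 2, 2, 2, 2, 2, 2, 2, 2, 2, 2, 2, 2, 2, 2, 2, 2, 2, 2, 2, 2, 2, 2, 2, 2, 2, 2, 2, 2, 2, 2, 2, 2, 2, 2, 2, 2, 2, 2, 2, 2, 2, 2, 2, 2, 2, 2, 2, 2, 2, 2, 1, 1, 1, 1, 1, 1, 1, 1, 1, 1, 1, 1, 1].
Σ(ℓ_i−1) = 143−78 = 65; sign = (−1)^65 = -1.
Zolotarev: (131|143) = -1, matching the cycle-count sign.

-1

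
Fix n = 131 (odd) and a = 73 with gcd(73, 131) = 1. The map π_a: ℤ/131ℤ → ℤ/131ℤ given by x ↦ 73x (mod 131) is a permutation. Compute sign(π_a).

-1

Start at x=61: 61 → 130 → 58 → 42 → 53 → 70 → 1 → … (one orbit).
Cycle lengths of π_73 on ℤ/131ℤ: [10, 10, 10, 10, 10, 10, 10, 10, 10, 10, 10, 10, 10, 1]; 14 cycles in total.
With 14 cycles on 131 points, sign = (−1)^{131−14} = -1.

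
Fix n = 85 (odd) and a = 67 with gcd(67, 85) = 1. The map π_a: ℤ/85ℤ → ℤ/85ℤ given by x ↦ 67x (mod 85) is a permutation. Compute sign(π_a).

-1

Orbit of 67 under x↦67x: [67, 69, 33, 1]… (length divides ord_85(67)).
π_67 has 26 disjoint cycles with lengths [4, 4, 4, 4, 4, 4, 4, 4, 4, 4, 4, 4, 4, 4, 4, 4, 4, 2, 2, 2, 2, 2, 2, 2, 2, 1] on {0,…,84}.
85 − 26 = 59 transpositions; sign(π) = (−1)^59 = -1.
Via Zolotarev, sign(π_{67}) = (67|85) = -1.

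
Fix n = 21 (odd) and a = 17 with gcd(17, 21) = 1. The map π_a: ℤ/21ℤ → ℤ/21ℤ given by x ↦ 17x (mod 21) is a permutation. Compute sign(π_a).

Orbit of 17 under x↦17x: [17, 16, 20, 4, 5, 1]… (length divides ord_21(17)).
Cycle type of π: 6×3 + 2 + 1; total 5 cycles.
5 cycles on 21: each ℓ→(−1)^(ℓ−1), product (−1)^16 = +1.
Zolotarev: (17|21) = +1, matching the cycle-count sign.

+1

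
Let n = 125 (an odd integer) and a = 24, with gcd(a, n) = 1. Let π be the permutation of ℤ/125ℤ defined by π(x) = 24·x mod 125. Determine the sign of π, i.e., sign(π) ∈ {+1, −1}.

+1

Orbit of 51 under x↦24x: [51, 99, 1, 24, 76, 74, 26]… (length divides ord_125(24)).
Decompose π into cycles: lengths [10, 10, 10, 10, 10, 10, 10, 10, 10, 10, 2, 2, 2, 2, 2, 2, 2, 2, 2, 2, 2, 2, 1] (23 cycles, including the fixed point 0).
23 cycles on 125: each ℓ→(−1)^(ℓ−1), product (−1)^102 = +1.
Check: (24/125) = +1 by Zolotarev.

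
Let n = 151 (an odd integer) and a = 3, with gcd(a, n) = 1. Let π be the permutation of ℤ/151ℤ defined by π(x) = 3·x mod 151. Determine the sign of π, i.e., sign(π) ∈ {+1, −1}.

-1

Orbit of 124 under x↦3x: [124, 70, 59, 26, 78, 83, 98]… (length divides ord_151(3)).
The orbit structure of x ↦ 3x mod 151: 4 orbits of sizes [50, 50, 50, 1].
151 − 4 = 147 transpositions; sign(π) = (−1)^147 = -1.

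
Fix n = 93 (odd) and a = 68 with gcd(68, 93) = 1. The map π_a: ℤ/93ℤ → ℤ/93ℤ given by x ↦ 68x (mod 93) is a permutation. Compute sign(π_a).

Trace 67: π^k(67) = [67, 92, 25, 26, 1, 68] for k=0..5.
Cycle lengths of π_68 on ℤ/93ℤ: [6, 6, 6, 6, 6, 6, 6, 6, 6, 6, 6, 6, 6, 6, 6, 2, 1]; 17 cycles in total.
With 17 cycles on 93 points, sign = (−1)^{93−17} = +1.
The Jacobi symbol (68|93) = +1 (Zolotarev) agrees.

+1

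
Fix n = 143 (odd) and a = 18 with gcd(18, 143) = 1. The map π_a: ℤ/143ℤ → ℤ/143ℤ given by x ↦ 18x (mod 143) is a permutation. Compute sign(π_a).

Orbit of 73 under x↦18x: [73, 27, 57, 25, 21, 92, 83]… (length divides ord_143(18)).
Cycle type of π: 20×6 + 10 + 4×3 + 1; total 11 cycles.
143 − 11 = 132 transpositions; sign(π) = (−1)^132 = +1.
Zolotarev: (18|143) = +1, matching the cycle-count sign.

+1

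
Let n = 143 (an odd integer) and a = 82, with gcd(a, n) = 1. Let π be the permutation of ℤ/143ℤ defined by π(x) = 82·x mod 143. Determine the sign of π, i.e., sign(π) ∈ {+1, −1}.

Start at x=75: 75 → 1 → 82 → 3 → 103 → 9 → 23 → … (one orbit).
Decompose π into cycles: lengths [30, 30, 30, 30, 6, 6, 5, 5, 1] (9 cycles, including the fixed point 0).
9 cycles on 143: each ℓ→(−1)^(ℓ−1), product (−1)^134 = +1.
The Jacobi symbol (82|143) = +1 (Zolotarev) agrees.

+1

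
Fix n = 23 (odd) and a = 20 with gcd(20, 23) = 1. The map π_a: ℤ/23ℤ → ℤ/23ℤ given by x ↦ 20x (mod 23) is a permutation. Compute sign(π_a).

-1

Start at x=14: 14 → 4 → 11 → 13 → 7 → 2 → 17 → … (one orbit).
Cycle type of π: 22 + 1; total 2 cycles.
23 − 2 = 21 transpositions; sign(π) = (−1)^21 = -1.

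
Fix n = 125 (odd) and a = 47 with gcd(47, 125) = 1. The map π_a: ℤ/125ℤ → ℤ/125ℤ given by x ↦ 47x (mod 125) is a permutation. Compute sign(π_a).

Trace 27: π^k(27) = [27, 19, 18, 96, 12, 64, 8] for k=0..6.
Cycle lengths of π_47 on ℤ/125ℤ: [100, 20, 4, 1]; 4 cycles in total.
Σ(ℓ_i−1) = 125−4 = 121; sign = (−1)^121 = -1.
Zolotarev: (47|125) = -1, matching the cycle-count sign.

-1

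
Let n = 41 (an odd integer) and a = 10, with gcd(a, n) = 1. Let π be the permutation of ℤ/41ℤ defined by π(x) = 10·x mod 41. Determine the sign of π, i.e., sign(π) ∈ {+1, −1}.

Trace 10: π^k(10) = [10, 18, 16, 37, 1] for k=0..4.
Cycle type of π: 5×8 + 1; total 9 cycles.
With 9 cycles on 41 points, sign = (−1)^{41−9} = +1.
(10|41)_J = +1 (Zolotarev's lemma cross-check).

+1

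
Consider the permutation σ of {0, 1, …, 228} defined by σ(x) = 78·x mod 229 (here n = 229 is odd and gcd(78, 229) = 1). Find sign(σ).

Orbit of 135 under x↦78x: [135, 225, 146, 167, 202, 184, 154]… (length divides ord_229(78)).
π_78 has 3 disjoint cycles with lengths [114, 114, 1] on {0,…,228}.
n − c = 229 − 3 = 226; sign = (−1)^226 = +1.

+1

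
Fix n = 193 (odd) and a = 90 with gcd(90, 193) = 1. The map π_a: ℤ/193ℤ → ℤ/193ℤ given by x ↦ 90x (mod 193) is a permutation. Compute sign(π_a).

-1

Trace 16: π^k(16) = [16, 89, 97, 45, 190, 116, 18] for k=0..6.
Decompose π into cycles: lengths [192, 1] (2 cycles, including the fixed point 0).
With 2 cycles on 193 points, sign = (−1)^{193−2} = -1.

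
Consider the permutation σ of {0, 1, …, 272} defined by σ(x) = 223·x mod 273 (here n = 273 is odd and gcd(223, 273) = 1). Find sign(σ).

Trace 64: π^k(64) = [64, 76, 22, 265, 127, 202, 1] for k=0..6.
π_223 has 33 disjoint cycles with lengths [12, 12, 12, 12, 12, 12, 12, 12, 12, 12, 12, 12, 12, 12, 12, 12, 12, 12, 12, 12, 12, 2, 2, 2, 2, 2, 2, 2, 2, 2, 1, 1, 1] on {0,…,272}.
273 − 33 = 240 transpositions; sign(π) = (−1)^240 = +1.
Check: (223/273) = +1 by Zolotarev.

+1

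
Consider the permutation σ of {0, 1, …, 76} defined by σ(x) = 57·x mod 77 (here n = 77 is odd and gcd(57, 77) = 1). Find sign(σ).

-1

Orbit of 57 under x↦57x: [57, 15, 8, 71, 43, 64, 29]… (length divides ord_77(57)).
Cycle type of π: 10×7 + 1×7; total 14 cycles.
n − c = 77 − 14 = 63; sign = (−1)^63 = -1.
(57|77)_J = -1 (Zolotarev's lemma cross-check).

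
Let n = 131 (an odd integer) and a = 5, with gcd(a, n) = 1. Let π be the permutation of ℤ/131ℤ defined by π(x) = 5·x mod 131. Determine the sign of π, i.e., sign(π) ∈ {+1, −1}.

+1

Orbit of 20 under x↦5x: [20, 100, 107, 11, 55, 13, 65]… (length divides ord_131(5)).
Cycle lengths of π_5 on ℤ/131ℤ: [65, 65, 1]; 3 cycles in total.
With 3 cycles on 131 points, sign = (−1)^{131−3} = +1.
(5|131)_J = +1 (Zolotarev's lemma cross-check).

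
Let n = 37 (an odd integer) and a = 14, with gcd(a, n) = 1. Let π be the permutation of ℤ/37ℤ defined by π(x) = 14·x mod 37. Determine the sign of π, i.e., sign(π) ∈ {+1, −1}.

Trace 6: π^k(6) = [6, 10, 29, 36, 23, 26, 31] for k=0..6.
Cycle lengths of π_14 on ℤ/37ℤ: [12, 12, 12, 1]; 4 cycles in total.
sign(π) = (−1)^{n − #cycles} = (−1)^{37−4} = (−1)^33 = -1.

-1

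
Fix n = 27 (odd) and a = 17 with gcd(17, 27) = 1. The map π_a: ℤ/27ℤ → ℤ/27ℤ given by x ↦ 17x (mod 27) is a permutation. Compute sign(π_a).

Start at x=19: 19 → 26 → 10 → 8 → 1 → 17 → 19 (one orbit).
Cycle lengths of π_17 on ℤ/27ℤ: [6, 6, 6, 2, 2, 2, 2, 1]; 8 cycles in total.
With 8 cycles on 27 points, sign = (−1)^{27−8} = -1.

-1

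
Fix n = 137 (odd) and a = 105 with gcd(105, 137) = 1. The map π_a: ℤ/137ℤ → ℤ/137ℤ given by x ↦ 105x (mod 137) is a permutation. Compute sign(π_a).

Orbit of 68 under x↦105x: [68, 16, 36, 81, 11, 59, 30]… (length divides ord_137(105)).
Cycle type of π: 68×2 + 1; total 3 cycles.
n − c = 137 − 3 = 134; sign = (−1)^134 = +1.
(105|137)_J = +1 (Zolotarev's lemma cross-check).

+1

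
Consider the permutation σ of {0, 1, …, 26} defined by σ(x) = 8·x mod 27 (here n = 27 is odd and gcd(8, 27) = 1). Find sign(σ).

Start at x=19: 19 → 17 → 1 → 8 → 10 → 26 → 19 (one orbit).
8 cycles of lengths [6, 6, 6, 2, 2, 2, 2, 1].
With 8 cycles on 27 points, sign = (−1)^{27−8} = -1.

-1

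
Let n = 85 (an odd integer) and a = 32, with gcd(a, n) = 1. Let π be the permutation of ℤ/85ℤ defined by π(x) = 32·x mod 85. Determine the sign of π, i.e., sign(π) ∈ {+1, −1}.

-1

Orbit of 4 under x↦32x: [4, 43, 16, 2, 64, 8, 1]… (length divides ord_85(32)).
The orbit structure of x ↦ 32x mod 85: 12 orbits of sizes [8, 8, 8, 8, 8, 8, 8, 8, 8, 8, 4, 1].
Σ(ℓ_i−1) = 85−12 = 73; sign = (−1)^73 = -1.
Via Zolotarev, sign(π_{32}) = (32|85) = -1.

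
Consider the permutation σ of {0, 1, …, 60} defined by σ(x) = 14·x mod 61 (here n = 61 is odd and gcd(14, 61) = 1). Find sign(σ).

Trace 13: π^k(13) = [13, 60, 47, 48, 1, 14] for k=0..5.
Cycle type of π: 6×10 + 1; total 11 cycles.
61 − 11 = 50 transpositions; sign(π) = (−1)^50 = +1.
Check: (14/61) = +1 by Zolotarev.

+1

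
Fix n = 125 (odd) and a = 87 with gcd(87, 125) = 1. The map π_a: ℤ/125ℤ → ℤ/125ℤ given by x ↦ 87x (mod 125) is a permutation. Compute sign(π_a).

Trace 9: π^k(9) = [9, 33, 121, 27, 99, 113, 81] for k=0..6.
4 cycles of lengths [100, 20, 4, 1].
n − c = 125 − 4 = 121; sign = (−1)^121 = -1.

-1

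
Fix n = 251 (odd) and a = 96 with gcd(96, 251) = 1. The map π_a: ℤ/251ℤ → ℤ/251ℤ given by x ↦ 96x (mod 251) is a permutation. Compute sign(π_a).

-1

Trace 183: π^k(183) = [183, 249, 59, 142, 78, 209, 235] for k=0..6.
The orbit structure of x ↦ 96x mod 251: 2 orbits of sizes [250, 1].
2 cycles on 251: each ℓ→(−1)^(ℓ−1), product (−1)^249 = -1.
Zolotarev: (96|251) = -1, matching the cycle-count sign.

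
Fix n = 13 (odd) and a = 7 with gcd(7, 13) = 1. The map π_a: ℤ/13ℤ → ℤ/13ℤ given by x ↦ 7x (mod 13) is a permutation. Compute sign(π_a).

Orbit of 3 under x↦7x: [3, 8, 4, 2, 1, 7, 10]… (length divides ord_13(7)).
Cycle type of π: 12 + 1; total 2 cycles.
13 − 2 = 11 transpositions; sign(π) = (−1)^11 = -1.
Zolotarev: (7|13) = -1, matching the cycle-count sign.

-1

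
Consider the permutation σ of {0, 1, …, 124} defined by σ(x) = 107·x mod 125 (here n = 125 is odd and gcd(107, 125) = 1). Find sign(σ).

-1

Trace 43: π^k(43) = [43, 101, 57, 99, 93, 76, 7] for k=0..6.
Cycle type of π: 20×5 + 4×6 + 1; total 12 cycles.
125 − 12 = 113 transpositions; sign(π) = (−1)^113 = -1.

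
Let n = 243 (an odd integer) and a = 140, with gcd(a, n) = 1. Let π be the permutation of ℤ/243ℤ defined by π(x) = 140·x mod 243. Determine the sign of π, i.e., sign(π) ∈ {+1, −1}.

-1

Orbit of 176 under x↦140x: [176, 97, 215, 211, 137, 226, 50]… (length divides ord_243(140)).
6 cycles of lengths [162, 54, 18, 6, 2, 1].
sign(π) = (−1)^{n − #cycles} = (−1)^{243−6} = (−1)^237 = -1.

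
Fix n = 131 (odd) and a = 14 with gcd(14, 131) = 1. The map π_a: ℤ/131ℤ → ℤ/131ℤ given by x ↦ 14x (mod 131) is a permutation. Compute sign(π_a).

Trace 33: π^k(33) = [33, 69, 49, 31, 41, 50, 45] for k=0..6.
Cycle type of π: 130 + 1; total 2 cycles.
With 2 cycles on 131 points, sign = (−1)^{131−2} = -1.

-1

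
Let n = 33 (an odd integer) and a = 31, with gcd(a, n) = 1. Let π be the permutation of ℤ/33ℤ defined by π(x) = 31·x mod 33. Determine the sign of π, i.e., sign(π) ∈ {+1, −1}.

Start at x=1: 1 → 31 → 4 → 25 → 16 → 1 (one orbit).
Cycle lengths of π_31 on ℤ/33ℤ: [5, 5, 5, 5, 5, 5, 1, 1, 1]; 9 cycles in total.
33 − 9 = 24 transpositions; sign(π) = (−1)^24 = +1.
The Jacobi symbol (31|33) = +1 (Zolotarev) agrees.

+1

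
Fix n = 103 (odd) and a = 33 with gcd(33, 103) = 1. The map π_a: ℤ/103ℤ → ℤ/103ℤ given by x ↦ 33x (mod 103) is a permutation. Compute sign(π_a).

Start at x=63: 63 → 19 → 9 → 91 → 16 → 13 → 17 → … (one orbit).
Cycle type of π: 51×2 + 1; total 3 cycles.
With 3 cycles on 103 points, sign = (−1)^{103−3} = +1.
Via Zolotarev, sign(π_{33}) = (33|103) = +1.

+1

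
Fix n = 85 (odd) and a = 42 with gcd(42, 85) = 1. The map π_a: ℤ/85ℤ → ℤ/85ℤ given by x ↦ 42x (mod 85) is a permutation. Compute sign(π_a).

Trace 64: π^k(64) = [64, 53, 16, 77, 4, 83, 1] for k=0..6.
The orbit structure of x ↦ 42x mod 85: 12 orbits of sizes [8, 8, 8, 8, 8, 8, 8, 8, 8, 8, 4, 1].
12 cycles on 85: each ℓ→(−1)^(ℓ−1), product (−1)^73 = -1.

-1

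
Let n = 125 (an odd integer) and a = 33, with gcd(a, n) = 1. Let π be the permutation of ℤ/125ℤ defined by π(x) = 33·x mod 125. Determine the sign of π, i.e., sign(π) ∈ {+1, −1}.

Orbit of 54 under x↦33x: [54, 32, 56, 98, 109, 97, 76]… (length divides ord_125(33)).
The orbit structure of x ↦ 33x mod 125: 4 orbits of sizes [100, 20, 4, 1].
125 − 4 = 121 transpositions; sign(π) = (−1)^121 = -1.

-1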